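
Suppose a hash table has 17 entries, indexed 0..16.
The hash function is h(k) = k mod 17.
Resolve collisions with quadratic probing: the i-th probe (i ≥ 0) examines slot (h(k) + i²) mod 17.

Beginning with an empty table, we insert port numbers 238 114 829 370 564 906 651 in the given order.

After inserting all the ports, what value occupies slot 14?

370

Insert 238: h=0, slot 0 empty → index 0.
Insert 114: h=12, slot 12 empty → index 12.
Insert 829: h=13, slot 13 empty → index 13.
Insert 370: h=13, slot 13 occupied → index 14.
Insert 564: h=3, slot 3 empty → index 3.
Insert 906: h=5, slot 5 empty → index 5.
Insert 651: h=5, slot 5 occupied → index 6.
Table: [238, _, _, 564, _, 906, 651, _, _, _, _, _, 114, 829, 370, _, _]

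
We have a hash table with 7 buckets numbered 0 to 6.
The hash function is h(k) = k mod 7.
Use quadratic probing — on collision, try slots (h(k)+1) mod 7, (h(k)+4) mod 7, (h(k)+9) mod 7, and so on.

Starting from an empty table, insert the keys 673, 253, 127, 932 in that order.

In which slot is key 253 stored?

673 hashes to 1; slot 1 is free → place at 1.
253 hashes to 1; 1 taken → place at 2.
127 hashes to 1; 1,2 taken → place at 5.
932 hashes to 1; 1,2,5 taken → place at 3.
Table: [∅, 673, 253, 932, ∅, 127, ∅]

2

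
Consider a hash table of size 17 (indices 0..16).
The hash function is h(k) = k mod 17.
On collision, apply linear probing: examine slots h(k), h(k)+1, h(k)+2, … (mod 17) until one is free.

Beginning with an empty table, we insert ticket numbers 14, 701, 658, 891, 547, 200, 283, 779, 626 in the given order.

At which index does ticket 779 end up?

15

14 hashes to 14; slot 14 is free → place at 14.
701 hashes to 4; slot 4 is free → place at 4.
658 hashes to 12; slot 12 is free → place at 12.
891 hashes to 7; slot 7 is free → place at 7.
547 hashes to 3; slot 3 is free → place at 3.
200 hashes to 13; slot 13 is free → place at 13.
283 hashes to 11; slot 11 is free → place at 11.
779 hashes to 14; 14 taken → place at 15.
626 hashes to 14; 14,15 taken → place at 16.
Table: [_, _, _, 547, 701, _, _, 891, _, _, _, 283, 658, 200, 14, 779, 626]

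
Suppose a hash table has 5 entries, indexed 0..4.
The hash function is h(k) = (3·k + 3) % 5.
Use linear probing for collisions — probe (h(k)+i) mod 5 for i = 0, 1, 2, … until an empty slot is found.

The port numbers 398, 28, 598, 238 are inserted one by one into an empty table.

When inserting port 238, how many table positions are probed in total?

Insert 398: h=2, slot 2 empty → index 2.
Insert 28: h=2, slot 2 occupied → index 3.
Insert 598: h=2, slots 2,3 occupied → index 4.
Insert 238: h=2, slots 2,3,4 occupied → index 0.
Table: [238, ∅, 398, 28, 598]

4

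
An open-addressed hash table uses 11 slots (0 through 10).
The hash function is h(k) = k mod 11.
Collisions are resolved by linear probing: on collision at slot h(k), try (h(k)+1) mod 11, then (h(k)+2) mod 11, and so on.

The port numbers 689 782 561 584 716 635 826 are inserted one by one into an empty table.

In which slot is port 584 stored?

2

689: h=7 -> slot 7
782: h=1 -> slot 1
561: h=0 -> slot 0
584: h=1, probe 1,2 -> slot 2
716: h=1, probe 1,2,3 -> slot 3
635: h=8 -> slot 8
826: h=1, probe 1,2,3,4 -> slot 4
Table: [561, 782, 584, 716, 826, ∅, ∅, 689, 635, ∅, ∅]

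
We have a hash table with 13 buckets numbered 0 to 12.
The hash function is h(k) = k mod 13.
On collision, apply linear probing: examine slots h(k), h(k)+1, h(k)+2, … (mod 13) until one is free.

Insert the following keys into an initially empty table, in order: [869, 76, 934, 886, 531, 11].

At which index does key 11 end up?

Insert 869: h=11, slot 11 empty → index 11.
Insert 76: h=11, slot 11 occupied → index 12.
Insert 934: h=11, slots 11,12 occupied → index 0.
Insert 886: h=2, slot 2 empty → index 2.
Insert 531: h=11, slots 11,12,0 occupied → index 1.
Insert 11: h=11, slots 11,12,0,1,2 occupied → index 3.
Table: [934, 531, 886, 11, ∅, ∅, ∅, ∅, ∅, ∅, ∅, 869, 76]

3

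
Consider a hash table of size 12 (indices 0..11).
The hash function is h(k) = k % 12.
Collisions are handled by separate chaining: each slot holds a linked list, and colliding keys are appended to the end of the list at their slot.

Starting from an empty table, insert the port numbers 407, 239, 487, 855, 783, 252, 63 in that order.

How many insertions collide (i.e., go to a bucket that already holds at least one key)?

3

407 -> bucket 11
239 -> bucket 11 (collision)
487 -> bucket 7
855 -> bucket 3
783 -> bucket 3 (collision)
252 -> bucket 0
63 -> bucket 3 (collision)
Final buckets:
0: 252
1: ∅
2: ∅
3: 855 -> 783 -> 63
4: ∅
5: ∅
6: ∅
7: 487
8: ∅
9: ∅
10: ∅
11: 407 -> 239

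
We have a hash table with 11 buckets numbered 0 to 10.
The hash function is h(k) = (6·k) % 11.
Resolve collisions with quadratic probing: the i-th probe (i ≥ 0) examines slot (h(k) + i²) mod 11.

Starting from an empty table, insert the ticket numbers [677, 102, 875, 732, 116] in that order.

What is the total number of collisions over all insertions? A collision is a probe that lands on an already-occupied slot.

677: h=3 → slot 3
102: h=7 → slot 7
875: h=3, probe 3,4 → slot 4
732: h=3, probe 3,4,7,1 → slot 1
116: h=3, probe 3,4,7,1,8 → slot 8
Table: [-, 732, -, 677, 875, -, -, 102, 116, -, -]

8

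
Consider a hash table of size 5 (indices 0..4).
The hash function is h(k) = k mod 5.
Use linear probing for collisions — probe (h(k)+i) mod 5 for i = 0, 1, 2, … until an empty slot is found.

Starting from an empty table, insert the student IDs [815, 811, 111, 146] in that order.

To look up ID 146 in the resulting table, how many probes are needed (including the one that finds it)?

3

815: h=0 => slot 0
811: h=1 => slot 1
111: h=1, probe 1,2 => slot 2
146: h=1, probe 1,2,3 => slot 3
Table: [815, 811, 111, 146, -]
Lookup 146: h=1, probe 1,2,3 → found at 3.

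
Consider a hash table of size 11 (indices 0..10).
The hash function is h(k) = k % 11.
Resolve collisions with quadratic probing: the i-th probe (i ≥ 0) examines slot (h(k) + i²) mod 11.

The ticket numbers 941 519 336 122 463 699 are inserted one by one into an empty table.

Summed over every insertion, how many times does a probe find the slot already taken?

5

941: h=6 => slot 6
519: h=2 => slot 2
336: h=6, probe 6,7 => slot 7
122: h=1 => slot 1
463: h=1, probe 1,2,5 => slot 5
699: h=6, probe 6,7,10 => slot 10
Table: [., 122, 519, ., ., 463, 941, 336, ., ., 699]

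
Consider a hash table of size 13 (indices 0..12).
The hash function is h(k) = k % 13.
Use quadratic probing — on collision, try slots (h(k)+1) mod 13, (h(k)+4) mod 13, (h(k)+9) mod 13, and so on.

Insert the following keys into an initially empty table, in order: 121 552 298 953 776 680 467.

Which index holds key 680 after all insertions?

8

121: h=4 => slot 4
552: h=6 => slot 6
298: h=12 => slot 12
953: h=4, probe 4,5 => slot 5
776: h=9 => slot 9
680: h=4, probe 4,5,8 => slot 8
467: h=12, probe 12,0 => slot 0
Table: [467, —, —, —, 121, 953, 552, —, 680, 776, —, —, 298]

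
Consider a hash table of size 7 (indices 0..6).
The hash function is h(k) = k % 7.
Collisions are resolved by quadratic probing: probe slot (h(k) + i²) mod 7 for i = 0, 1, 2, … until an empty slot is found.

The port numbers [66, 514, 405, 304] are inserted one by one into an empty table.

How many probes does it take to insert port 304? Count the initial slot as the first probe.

66 hashes to 3; slot 3 is free => place at 3.
514 hashes to 3; 3 taken => place at 4.
405 hashes to 6; slot 6 is free => place at 6.
304 hashes to 3; 3,4 taken => place at 0.
Table: [304, _, _, 66, 514, _, 405]

3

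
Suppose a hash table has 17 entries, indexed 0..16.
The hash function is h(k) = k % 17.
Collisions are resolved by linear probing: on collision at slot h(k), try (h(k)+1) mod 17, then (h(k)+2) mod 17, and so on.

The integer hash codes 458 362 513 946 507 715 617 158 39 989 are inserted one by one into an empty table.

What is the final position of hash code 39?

458: h=16 → slot 16
362: h=5 → slot 5
513: h=3 → slot 3
946: h=11 → slot 11
507: h=14 → slot 14
715: h=1 → slot 1
617: h=5, probe 5,6 → slot 6
158: h=5, probe 5,6,7 → slot 7
39: h=5, probe 5,6,7,8 → slot 8
989: h=3, probe 3,4 → slot 4
Table: [_, 715, _, 513, 989, 362, 617, 158, 39, _, _, 946, _, _, 507, _, 458]

8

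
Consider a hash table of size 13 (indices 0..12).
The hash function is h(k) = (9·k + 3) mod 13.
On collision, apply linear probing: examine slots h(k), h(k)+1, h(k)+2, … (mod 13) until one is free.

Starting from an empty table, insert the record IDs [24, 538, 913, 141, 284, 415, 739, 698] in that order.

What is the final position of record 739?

1

24 hashes to 11; slot 11 is free -> place at 11.
538 hashes to 9; slot 9 is free -> place at 9.
913 hashes to 4; slot 4 is free -> place at 4.
141 hashes to 11; 11 taken -> place at 12.
284 hashes to 11; 11,12 taken -> place at 0.
415 hashes to 7; slot 7 is free -> place at 7.
739 hashes to 11; 11,12,0 taken -> place at 1.
698 hashes to 6; slot 6 is free -> place at 6.
Table: [284, 739, ., ., 913, ., 698, 415, ., 538, ., 24, 141]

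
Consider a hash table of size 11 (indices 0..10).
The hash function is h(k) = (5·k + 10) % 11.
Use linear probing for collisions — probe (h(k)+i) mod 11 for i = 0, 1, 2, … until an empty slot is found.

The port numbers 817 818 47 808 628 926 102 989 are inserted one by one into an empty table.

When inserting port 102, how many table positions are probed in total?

817: h=3 → slot 3
818: h=8 → slot 8
47: h=3, probe 3,4 → slot 4
808: h=2 → slot 2
628: h=4, probe 4,5 → slot 5
926: h=9 → slot 9
102: h=3, probe 3,4,5,6 → slot 6
989: h=5, probe 5,6,7 → slot 7
Table: [—, —, 808, 817, 47, 628, 102, 989, 818, 926, —]

4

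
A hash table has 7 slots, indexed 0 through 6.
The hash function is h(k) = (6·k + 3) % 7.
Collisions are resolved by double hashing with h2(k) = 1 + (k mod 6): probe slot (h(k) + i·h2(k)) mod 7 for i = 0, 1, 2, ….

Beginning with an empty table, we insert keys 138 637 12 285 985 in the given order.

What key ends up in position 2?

285

138 hashes to 5; slot 5 is free => place at 5.
637 hashes to 3; slot 3 is free => place at 3.
12 hashes to 5, h2=1; 5 taken => place at 6.
285 hashes to 5, h2=4; 5 taken => place at 2.
985 hashes to 5, h2=2; 5 taken => place at 0.
Table: [985, ., 285, 637, ., 138, 12]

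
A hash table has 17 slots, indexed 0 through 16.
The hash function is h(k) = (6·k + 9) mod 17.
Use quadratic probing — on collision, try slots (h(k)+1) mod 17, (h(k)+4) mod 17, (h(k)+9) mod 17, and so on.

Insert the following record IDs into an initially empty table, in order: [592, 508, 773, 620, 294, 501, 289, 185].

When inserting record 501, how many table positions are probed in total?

592: h=8 -> slot 8
508: h=14 -> slot 14
773: h=6 -> slot 6
620: h=6, probe 6,7 -> slot 7
294: h=5 -> slot 5
501: h=6, probe 6,7,10 -> slot 10
289: h=9 -> slot 9
185: h=14, probe 14,15 -> slot 15
Table: [—, —, —, —, —, 294, 773, 620, 592, 289, 501, —, —, —, 508, 185, —]

3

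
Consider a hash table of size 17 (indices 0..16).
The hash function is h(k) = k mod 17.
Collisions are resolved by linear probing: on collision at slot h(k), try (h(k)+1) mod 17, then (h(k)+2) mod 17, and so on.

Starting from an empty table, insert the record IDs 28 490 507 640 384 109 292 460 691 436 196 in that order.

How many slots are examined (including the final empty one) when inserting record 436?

28 hashes to 11; slot 11 is free → place at 11.
490 hashes to 14; slot 14 is free → place at 14.
507 hashes to 14; 14 taken → place at 15.
640 hashes to 11; 11 taken → place at 12.
384 hashes to 10; slot 10 is free → place at 10.
109 hashes to 7; slot 7 is free → place at 7.
292 hashes to 3; slot 3 is free → place at 3.
460 hashes to 1; slot 1 is free → place at 1.
691 hashes to 11; 11,12 taken → place at 13.
436 hashes to 11; 11,12,13,14,15 taken → place at 16.
196 hashes to 9; slot 9 is free → place at 9.
Table: [_, 460, _, 292, _, _, _, 109, _, 196, 384, 28, 640, 691, 490, 507, 436]

6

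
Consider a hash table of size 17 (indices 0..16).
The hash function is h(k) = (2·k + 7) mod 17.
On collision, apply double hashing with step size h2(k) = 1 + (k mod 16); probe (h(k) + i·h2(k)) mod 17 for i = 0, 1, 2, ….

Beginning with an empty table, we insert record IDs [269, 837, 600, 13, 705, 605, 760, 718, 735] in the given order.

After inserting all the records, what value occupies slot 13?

718

269 hashes to 1; slot 1 is free → place at 1.
837 hashes to 15; slot 15 is free → place at 15.
600 hashes to 0; slot 0 is free → place at 0.
13 hashes to 16; slot 16 is free → place at 16.
705 hashes to 6; slot 6 is free → place at 6.
605 hashes to 10; slot 10 is free → place at 10.
760 hashes to 14; slot 14 is free → place at 14.
718 hashes to 15, h2=15; 15 taken → place at 13.
735 hashes to 15, h2=16; 15,14,13 taken → place at 12.
Table: [600, 269, _, _, _, _, 705, _, _, _, 605, _, 735, 718, 760, 837, 13]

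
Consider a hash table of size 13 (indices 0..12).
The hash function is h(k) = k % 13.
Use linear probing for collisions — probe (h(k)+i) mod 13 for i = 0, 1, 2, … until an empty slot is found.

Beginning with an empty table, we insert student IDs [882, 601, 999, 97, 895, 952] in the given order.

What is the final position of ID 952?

882 hashes to 11; slot 11 is free => place at 11.
601 hashes to 3; slot 3 is free => place at 3.
999 hashes to 11; 11 taken => place at 12.
97 hashes to 6; slot 6 is free => place at 6.
895 hashes to 11; 11,12 taken => place at 0.
952 hashes to 3; 3 taken => place at 4.
Table: [895, ., ., 601, 952, ., 97, ., ., ., ., 882, 999]

4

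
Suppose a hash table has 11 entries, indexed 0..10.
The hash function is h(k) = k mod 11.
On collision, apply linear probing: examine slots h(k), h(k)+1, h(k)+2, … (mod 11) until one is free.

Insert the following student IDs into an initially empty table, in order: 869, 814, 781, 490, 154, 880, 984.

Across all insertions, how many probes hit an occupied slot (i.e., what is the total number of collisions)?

Insert 869: h=0, slot 0 empty => index 0.
Insert 814: h=0, slot 0 occupied => index 1.
Insert 781: h=0, slots 0,1 occupied => index 2.
Insert 490: h=6, slot 6 empty => index 6.
Insert 154: h=0, slots 0,1,2 occupied => index 3.
Insert 880: h=0, slots 0,1,2,3 occupied => index 4.
Insert 984: h=5, slot 5 empty => index 5.
Table: [869, 814, 781, 154, 880, 984, 490, _, _, _, _]

10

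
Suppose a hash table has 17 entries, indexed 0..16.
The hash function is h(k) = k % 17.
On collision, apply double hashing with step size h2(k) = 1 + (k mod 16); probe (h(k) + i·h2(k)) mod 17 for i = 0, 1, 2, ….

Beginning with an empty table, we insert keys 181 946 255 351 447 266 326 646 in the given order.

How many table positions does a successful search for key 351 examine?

2

Insert 181: h=11, slot 11 empty => index 11.
Insert 946: h=11, h2=3, slot 11 occupied => index 14.
Insert 255: h=0, slot 0 empty => index 0.
Insert 351: h=11, h2=16, slot 11 occupied => index 10.
Insert 447: h=5, slot 5 empty => index 5.
Insert 266: h=11, h2=11, slots 11,5 occupied => index 16.
Insert 326: h=3, slot 3 empty => index 3.
Insert 646: h=0, h2=7, slot 0 occupied => index 7.
Table: [255, ∅, ∅, 326, ∅, 447, ∅, 646, ∅, ∅, 351, 181, ∅, ∅, 946, ∅, 266]
Lookup 351: h=11, h2=16, probe 11,10 → found at 10.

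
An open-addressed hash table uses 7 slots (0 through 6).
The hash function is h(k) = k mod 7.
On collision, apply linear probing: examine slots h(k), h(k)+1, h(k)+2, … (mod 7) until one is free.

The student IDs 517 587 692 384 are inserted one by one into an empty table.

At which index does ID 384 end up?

517 hashes to 6; slot 6 is free -> place at 6.
587 hashes to 6; 6 taken -> place at 0.
692 hashes to 6; 6,0 taken -> place at 1.
384 hashes to 6; 6,0,1 taken -> place at 2.
Table: [587, 692, 384, ∅, ∅, ∅, 517]

2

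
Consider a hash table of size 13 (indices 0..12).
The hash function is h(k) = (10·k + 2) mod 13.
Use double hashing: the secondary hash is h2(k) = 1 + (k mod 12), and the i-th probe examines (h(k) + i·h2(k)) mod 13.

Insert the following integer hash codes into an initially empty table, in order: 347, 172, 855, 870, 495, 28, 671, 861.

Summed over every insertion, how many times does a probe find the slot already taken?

Insert 347: h=1, slot 1 empty -> index 1.
Insert 172: h=6, slot 6 empty -> index 6.
Insert 855: h=11, slot 11 empty -> index 11.
Insert 870: h=5, slot 5 empty -> index 5.
Insert 495: h=12, slot 12 empty -> index 12.
Insert 28: h=9, slot 9 empty -> index 9.
Insert 671: h=4, slot 4 empty -> index 4.
Insert 861: h=6, h2=10, slot 6 occupied -> index 3.
Table: [∅, 347, ∅, 861, 671, 870, 172, ∅, ∅, 28, ∅, 855, 495]

1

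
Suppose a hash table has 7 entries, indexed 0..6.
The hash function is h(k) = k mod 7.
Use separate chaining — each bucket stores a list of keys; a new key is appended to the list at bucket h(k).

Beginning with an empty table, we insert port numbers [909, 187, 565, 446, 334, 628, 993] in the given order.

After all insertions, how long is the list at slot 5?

5

909 → bucket 6
187 → bucket 5
565 → bucket 5 (collision)
446 → bucket 5 (collision)
334 → bucket 5 (collision)
628 → bucket 5 (collision)
993 → bucket 6 (collision)
Final buckets:
0: ∅
1: ∅
2: ∅
3: ∅
4: ∅
5: 187 -> 565 -> 446 -> 334 -> 628
6: 909 -> 993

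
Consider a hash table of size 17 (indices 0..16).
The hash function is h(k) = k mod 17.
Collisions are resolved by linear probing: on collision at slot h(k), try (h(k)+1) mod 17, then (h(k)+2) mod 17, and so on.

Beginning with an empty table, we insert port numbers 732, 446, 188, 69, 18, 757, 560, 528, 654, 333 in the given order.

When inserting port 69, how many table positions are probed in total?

732: h=1 → slot 1
446: h=4 → slot 4
188: h=1, probe 1,2 → slot 2
69: h=1, probe 1,2,3 → slot 3
18: h=1, probe 1,2,3,4,5 → slot 5
757: h=9 → slot 9
560: h=16 → slot 16
528: h=1, probe 1,2,3,4,5,6 → slot 6
654: h=8 → slot 8
333: h=10 → slot 10
Table: [∅, 732, 188, 69, 446, 18, 528, ∅, 654, 757, 333, ∅, ∅, ∅, ∅, ∅, 560]

3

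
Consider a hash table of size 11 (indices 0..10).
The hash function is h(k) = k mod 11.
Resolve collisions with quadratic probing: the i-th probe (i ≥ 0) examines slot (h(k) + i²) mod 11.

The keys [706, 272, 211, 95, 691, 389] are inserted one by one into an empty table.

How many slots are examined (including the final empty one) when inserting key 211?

706: h=2 -> slot 2
272: h=8 -> slot 8
211: h=2, probe 2,3 -> slot 3
95: h=7 -> slot 7
691: h=9 -> slot 9
389: h=4 -> slot 4
Table: [∅, ∅, 706, 211, 389, ∅, ∅, 95, 272, 691, ∅]

2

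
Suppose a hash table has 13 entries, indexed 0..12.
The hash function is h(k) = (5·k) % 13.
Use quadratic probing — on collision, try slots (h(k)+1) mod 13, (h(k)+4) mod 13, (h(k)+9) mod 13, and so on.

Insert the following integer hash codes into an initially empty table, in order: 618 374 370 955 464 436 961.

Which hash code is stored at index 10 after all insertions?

436

618 hashes to 9; slot 9 is free → place at 9.
374 hashes to 11; slot 11 is free → place at 11.
370 hashes to 4; slot 4 is free → place at 4.
955 hashes to 4; 4 taken → place at 5.
464 hashes to 6; slot 6 is free → place at 6.
436 hashes to 9; 9 taken → place at 10.
961 hashes to 8; slot 8 is free → place at 8.
Table: [_, _, _, _, 370, 955, 464, _, 961, 618, 436, 374, _]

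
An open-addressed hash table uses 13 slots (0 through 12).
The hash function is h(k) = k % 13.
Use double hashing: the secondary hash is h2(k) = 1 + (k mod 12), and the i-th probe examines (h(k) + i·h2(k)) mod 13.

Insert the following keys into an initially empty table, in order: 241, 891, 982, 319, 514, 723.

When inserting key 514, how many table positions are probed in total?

3

241: h=7 => slot 7
891: h=7, h2=4, probe 7,11 => slot 11
982: h=7, h2=11, probe 7,5 => slot 5
319: h=7, h2=8, probe 7,2 => slot 2
514: h=7, h2=11, probe 7,5,3 => slot 3
723: h=8 => slot 8
Table: [., ., 319, 514, ., 982, ., 241, 723, ., ., 891, .]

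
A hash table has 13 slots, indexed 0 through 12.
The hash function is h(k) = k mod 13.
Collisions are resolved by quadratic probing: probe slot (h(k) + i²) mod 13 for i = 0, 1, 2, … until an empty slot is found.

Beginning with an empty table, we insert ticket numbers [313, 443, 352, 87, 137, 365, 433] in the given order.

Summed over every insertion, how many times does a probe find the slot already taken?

6

Insert 313: h=1, slot 1 empty => index 1.
Insert 443: h=1, slot 1 occupied => index 2.
Insert 352: h=1, slots 1,2 occupied => index 5.
Insert 87: h=9, slot 9 empty => index 9.
Insert 137: h=7, slot 7 empty => index 7.
Insert 365: h=1, slots 1,2,5 occupied => index 10.
Insert 433: h=4, slot 4 empty => index 4.
Table: [—, 313, 443, —, 433, 352, —, 137, —, 87, 365, —, —]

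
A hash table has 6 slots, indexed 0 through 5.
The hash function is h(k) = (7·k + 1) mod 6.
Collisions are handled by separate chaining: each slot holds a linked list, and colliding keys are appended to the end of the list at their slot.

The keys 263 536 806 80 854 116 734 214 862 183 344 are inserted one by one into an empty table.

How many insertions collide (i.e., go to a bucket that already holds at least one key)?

Insert 263: h=0, bucket 0 empty -> new chain.
Insert 536: h=3, bucket 3 empty -> new chain.
Insert 806: h=3, bucket 3 nonempty -> append to chain.
Insert 80: h=3, bucket 3 nonempty -> append to chain.
Insert 854: h=3, bucket 3 nonempty -> append to chain.
Insert 116: h=3, bucket 3 nonempty -> append to chain.
Insert 734: h=3, bucket 3 nonempty -> append to chain.
Insert 214: h=5, bucket 5 empty -> new chain.
Insert 862: h=5, bucket 5 nonempty -> append to chain.
Insert 183: h=4, bucket 4 empty -> new chain.
Insert 344: h=3, bucket 3 nonempty -> append to chain.
Final buckets:
0: 263
1: -
2: -
3: 536 -> 806 -> 80 -> 854 -> 116 -> 734 -> 344
4: 183
5: 214 -> 862

7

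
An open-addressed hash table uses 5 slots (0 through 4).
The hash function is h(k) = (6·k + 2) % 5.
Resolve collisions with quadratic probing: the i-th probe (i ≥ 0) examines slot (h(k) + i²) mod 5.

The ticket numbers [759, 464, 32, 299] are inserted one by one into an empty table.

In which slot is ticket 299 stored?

0

759 hashes to 1; slot 1 is free → place at 1.
464 hashes to 1; 1 taken → place at 2.
32 hashes to 4; slot 4 is free → place at 4.
299 hashes to 1; 1,2 taken → place at 0.
Table: [299, 759, 464, ∅, 32]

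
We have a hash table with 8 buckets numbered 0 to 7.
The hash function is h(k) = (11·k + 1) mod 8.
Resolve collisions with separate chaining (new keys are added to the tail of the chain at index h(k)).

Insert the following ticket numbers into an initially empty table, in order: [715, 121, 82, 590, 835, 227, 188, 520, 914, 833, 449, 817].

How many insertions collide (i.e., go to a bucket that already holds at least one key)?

715 -> bucket 2
121 -> bucket 4
82 -> bucket 7
590 -> bucket 3
835 -> bucket 2 (collision)
227 -> bucket 2 (collision)
188 -> bucket 5
520 -> bucket 1
914 -> bucket 7 (collision)
833 -> bucket 4 (collision)
449 -> bucket 4 (collision)
817 -> bucket 4 (collision)
Final buckets:
0: .
1: 520
2: 715 -> 835 -> 227
3: 590
4: 121 -> 833 -> 449 -> 817
5: 188
6: .
7: 82 -> 914

6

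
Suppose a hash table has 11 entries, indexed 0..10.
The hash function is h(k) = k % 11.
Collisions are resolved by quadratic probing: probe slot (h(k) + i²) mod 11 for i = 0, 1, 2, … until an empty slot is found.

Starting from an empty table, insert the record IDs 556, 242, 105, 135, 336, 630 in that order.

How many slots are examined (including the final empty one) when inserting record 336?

3

Insert 556: h=6, slot 6 empty -> index 6.
Insert 242: h=0, slot 0 empty -> index 0.
Insert 105: h=6, slot 6 occupied -> index 7.
Insert 135: h=3, slot 3 empty -> index 3.
Insert 336: h=6, slots 6,7 occupied -> index 10.
Insert 630: h=3, slot 3 occupied -> index 4.
Table: [242, ., ., 135, 630, ., 556, 105, ., ., 336]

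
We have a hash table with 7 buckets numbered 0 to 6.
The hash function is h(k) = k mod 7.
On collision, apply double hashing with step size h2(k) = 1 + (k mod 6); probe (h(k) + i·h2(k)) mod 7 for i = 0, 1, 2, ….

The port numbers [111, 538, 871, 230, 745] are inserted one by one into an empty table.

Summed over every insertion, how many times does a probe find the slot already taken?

3

111: h=6 -> slot 6
538: h=6, h2=5, probe 6,4 -> slot 4
871: h=3 -> slot 3
230: h=6, h2=3, probe 6,2 -> slot 2
745: h=3, h2=2, probe 3,5 -> slot 5
Table: [—, —, 230, 871, 538, 745, 111]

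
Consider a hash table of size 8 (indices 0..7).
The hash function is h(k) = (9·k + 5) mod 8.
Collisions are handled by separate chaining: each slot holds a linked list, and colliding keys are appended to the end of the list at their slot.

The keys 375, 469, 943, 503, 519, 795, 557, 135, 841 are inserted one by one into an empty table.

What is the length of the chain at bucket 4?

5

Insert 375: h=4, bucket 4 empty -> new chain.
Insert 469: h=2, bucket 2 empty -> new chain.
Insert 943: h=4, bucket 4 nonempty -> append to chain.
Insert 503: h=4, bucket 4 nonempty -> append to chain.
Insert 519: h=4, bucket 4 nonempty -> append to chain.
Insert 795: h=0, bucket 0 empty -> new chain.
Insert 557: h=2, bucket 2 nonempty -> append to chain.
Insert 135: h=4, bucket 4 nonempty -> append to chain.
Insert 841: h=6, bucket 6 empty -> new chain.
Final buckets:
0: 795
1: ∅
2: 469 -> 557
3: ∅
4: 375 -> 943 -> 503 -> 519 -> 135
5: ∅
6: 841
7: ∅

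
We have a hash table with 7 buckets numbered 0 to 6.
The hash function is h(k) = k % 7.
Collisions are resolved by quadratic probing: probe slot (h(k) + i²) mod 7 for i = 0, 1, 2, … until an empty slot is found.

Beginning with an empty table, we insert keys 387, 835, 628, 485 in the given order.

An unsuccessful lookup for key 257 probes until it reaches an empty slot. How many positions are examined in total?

387: h=2 => slot 2
835: h=2, probe 2,3 => slot 3
628: h=5 => slot 5
485: h=2, probe 2,3,6 => slot 6
Table: [., ., 387, 835, ., 628, 485]
Lookup 257: h=5, probe 5,6,2,0 → slot 0 empty, not found.

4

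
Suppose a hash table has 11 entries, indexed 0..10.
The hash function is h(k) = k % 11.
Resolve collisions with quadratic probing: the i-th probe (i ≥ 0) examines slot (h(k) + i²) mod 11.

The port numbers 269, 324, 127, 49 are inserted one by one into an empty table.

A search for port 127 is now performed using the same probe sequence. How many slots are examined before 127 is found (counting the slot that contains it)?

2

269: h=5 -> slot 5
324: h=5, probe 5,6 -> slot 6
127: h=6, probe 6,7 -> slot 7
49: h=5, probe 5,6,9 -> slot 9
Table: [—, —, —, —, —, 269, 324, 127, —, 49, —]
Lookup 127: h=6, probe 6,7 → found at 7.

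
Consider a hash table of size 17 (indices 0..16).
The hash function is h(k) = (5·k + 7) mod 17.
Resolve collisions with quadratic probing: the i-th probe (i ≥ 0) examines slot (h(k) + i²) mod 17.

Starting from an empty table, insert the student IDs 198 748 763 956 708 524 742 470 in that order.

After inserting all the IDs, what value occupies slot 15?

198: h=11 => slot 11
748: h=7 => slot 7
763: h=14 => slot 14
956: h=10 => slot 10
708: h=11, probe 11,12 => slot 12
524: h=9 => slot 9
742: h=11, probe 11,12,15 => slot 15
470: h=11, probe 11,12,15,3 => slot 3
Table: [., ., ., 470, ., ., ., 748, ., 524, 956, 198, 708, ., 763, 742, .]

742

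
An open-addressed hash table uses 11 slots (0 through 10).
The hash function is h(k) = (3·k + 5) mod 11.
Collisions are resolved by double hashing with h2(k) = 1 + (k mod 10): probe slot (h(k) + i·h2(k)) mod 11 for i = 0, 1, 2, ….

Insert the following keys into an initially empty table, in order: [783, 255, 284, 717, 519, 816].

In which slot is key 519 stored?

783 hashes to 0; slot 0 is free -> place at 0.
255 hashes to 0, h2=6; 0 taken -> place at 6.
284 hashes to 10; slot 10 is free -> place at 10.
717 hashes to 0, h2=8; 0 taken -> place at 8.
519 hashes to 0, h2=10; 0,10 taken -> place at 9.
816 hashes to 0, h2=7; 0 taken -> place at 7.
Table: [783, ∅, ∅, ∅, ∅, ∅, 255, 816, 717, 519, 284]

9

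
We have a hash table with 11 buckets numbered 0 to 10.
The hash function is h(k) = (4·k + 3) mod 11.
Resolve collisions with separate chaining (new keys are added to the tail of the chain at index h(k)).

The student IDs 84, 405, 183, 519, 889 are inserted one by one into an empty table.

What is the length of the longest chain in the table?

Insert 84: h=9, bucket 9 empty -> new chain.
Insert 405: h=6, bucket 6 empty -> new chain.
Insert 183: h=9, bucket 9 nonempty -> append to chain.
Insert 519: h=0, bucket 0 empty -> new chain.
Insert 889: h=6, bucket 6 nonempty -> append to chain.
Final buckets:
0: 519
1: -
2: -
3: -
4: -
5: -
6: 405 -> 889
7: -
8: -
9: 84 -> 183
10: -

2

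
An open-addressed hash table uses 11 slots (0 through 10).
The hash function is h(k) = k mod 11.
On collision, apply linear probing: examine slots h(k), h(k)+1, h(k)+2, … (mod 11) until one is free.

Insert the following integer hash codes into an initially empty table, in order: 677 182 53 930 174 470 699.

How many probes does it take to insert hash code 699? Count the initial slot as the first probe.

7

677 hashes to 6; slot 6 is free → place at 6.
182 hashes to 6; 6 taken → place at 7.
53 hashes to 9; slot 9 is free → place at 9.
930 hashes to 6; 6,7 taken → place at 8.
174 hashes to 9; 9 taken → place at 10.
470 hashes to 8; 8,9,10 taken → place at 0.
699 hashes to 6; 6,7,8,9,10,0 taken → place at 1.
Table: [470, 699, ∅, ∅, ∅, ∅, 677, 182, 930, 53, 174]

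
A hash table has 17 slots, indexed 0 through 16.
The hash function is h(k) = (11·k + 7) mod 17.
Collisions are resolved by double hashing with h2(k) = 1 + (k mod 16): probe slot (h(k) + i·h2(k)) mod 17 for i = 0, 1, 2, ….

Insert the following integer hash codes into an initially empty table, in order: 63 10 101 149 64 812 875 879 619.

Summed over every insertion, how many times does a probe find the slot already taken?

Insert 63: h=3, slot 3 empty -> index 3.
Insert 10: h=15, slot 15 empty -> index 15.
Insert 101: h=13, slot 13 empty -> index 13.
Insert 149: h=14, slot 14 empty -> index 14.
Insert 64: h=14, h2=1, slots 14,15 occupied -> index 16.
Insert 812: h=14, h2=13, slot 14 occupied -> index 10.
Insert 875: h=10, h2=12, slot 10 occupied -> index 5.
Insert 879: h=3, h2=16, slot 3 occupied -> index 2.
Insert 619: h=16, h2=12, slot 16 occupied -> index 11.
Table: [_, _, 879, 63, _, 875, _, _, _, _, 812, 619, _, 101, 149, 10, 64]

6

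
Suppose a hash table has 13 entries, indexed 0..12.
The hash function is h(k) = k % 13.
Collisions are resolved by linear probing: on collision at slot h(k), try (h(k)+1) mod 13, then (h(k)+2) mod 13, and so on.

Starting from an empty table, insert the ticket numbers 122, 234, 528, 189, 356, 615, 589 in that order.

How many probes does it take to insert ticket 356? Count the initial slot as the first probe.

122 hashes to 5; slot 5 is free => place at 5.
234 hashes to 0; slot 0 is free => place at 0.
528 hashes to 8; slot 8 is free => place at 8.
189 hashes to 7; slot 7 is free => place at 7.
356 hashes to 5; 5 taken => place at 6.
615 hashes to 4; slot 4 is free => place at 4.
589 hashes to 4; 4,5,6,7,8 taken => place at 9.
Table: [234, -, -, -, 615, 122, 356, 189, 528, 589, -, -, -]

2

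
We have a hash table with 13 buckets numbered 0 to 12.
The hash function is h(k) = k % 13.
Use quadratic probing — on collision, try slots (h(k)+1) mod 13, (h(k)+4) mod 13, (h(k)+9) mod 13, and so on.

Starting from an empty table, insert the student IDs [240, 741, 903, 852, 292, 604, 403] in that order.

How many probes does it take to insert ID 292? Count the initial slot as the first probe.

3

240: h=6 -> slot 6
741: h=0 -> slot 0
903: h=6, probe 6,7 -> slot 7
852: h=7, probe 7,8 -> slot 8
292: h=6, probe 6,7,10 -> slot 10
604: h=6, probe 6,7,10,2 -> slot 2
403: h=0, probe 0,1 -> slot 1
Table: [741, 403, 604, ., ., ., 240, 903, 852, ., 292, ., .]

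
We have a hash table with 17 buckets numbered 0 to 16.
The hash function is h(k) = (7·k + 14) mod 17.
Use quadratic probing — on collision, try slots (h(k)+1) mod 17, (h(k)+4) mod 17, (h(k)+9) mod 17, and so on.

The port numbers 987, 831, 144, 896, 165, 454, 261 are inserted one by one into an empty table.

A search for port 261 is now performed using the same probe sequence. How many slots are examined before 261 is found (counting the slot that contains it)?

987 hashes to 4; slot 4 is free => place at 4.
831 hashes to 0; slot 0 is free => place at 0.
144 hashes to 2; slot 2 is free => place at 2.
896 hashes to 13; slot 13 is free => place at 13.
165 hashes to 13; 13 taken => place at 14.
454 hashes to 13; 13,14,0 taken => place at 5.
261 hashes to 5; 5 taken => place at 6.
Table: [831, —, 144, —, 987, 454, 261, —, —, —, —, —, —, 896, 165, —, —]
Lookup 261: h=5, probe 5,6 → found at 6.

2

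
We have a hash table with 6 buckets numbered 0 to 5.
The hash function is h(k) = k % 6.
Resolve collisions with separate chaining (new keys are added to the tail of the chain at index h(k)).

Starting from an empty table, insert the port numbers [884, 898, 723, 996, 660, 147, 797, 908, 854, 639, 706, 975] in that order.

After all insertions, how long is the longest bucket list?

4

Insert 884: h=2, bucket 2 empty → new chain.
Insert 898: h=4, bucket 4 empty → new chain.
Insert 723: h=3, bucket 3 empty → new chain.
Insert 996: h=0, bucket 0 empty → new chain.
Insert 660: h=0, bucket 0 nonempty → append to chain.
Insert 147: h=3, bucket 3 nonempty → append to chain.
Insert 797: h=5, bucket 5 empty → new chain.
Insert 908: h=2, bucket 2 nonempty → append to chain.
Insert 854: h=2, bucket 2 nonempty → append to chain.
Insert 639: h=3, bucket 3 nonempty → append to chain.
Insert 706: h=4, bucket 4 nonempty → append to chain.
Insert 975: h=3, bucket 3 nonempty → append to chain.
Final buckets:
0: 996 -> 660
1: .
2: 884 -> 908 -> 854
3: 723 -> 147 -> 639 -> 975
4: 898 -> 706
5: 797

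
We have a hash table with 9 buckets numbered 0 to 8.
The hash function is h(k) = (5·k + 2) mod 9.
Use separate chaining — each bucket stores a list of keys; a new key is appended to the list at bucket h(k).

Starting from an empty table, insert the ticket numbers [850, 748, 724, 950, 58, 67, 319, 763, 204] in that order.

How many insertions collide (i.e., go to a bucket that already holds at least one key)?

850 → bucket 4
748 → bucket 7
724 → bucket 4 (collision)
950 → bucket 0
58 → bucket 4 (collision)
67 → bucket 4 (collision)
319 → bucket 4 (collision)
763 → bucket 1
204 → bucket 5
Final buckets:
0: 950
1: 763
2: —
3: —
4: 850 -> 724 -> 58 -> 67 -> 319
5: 204
6: —
7: 748
8: —

4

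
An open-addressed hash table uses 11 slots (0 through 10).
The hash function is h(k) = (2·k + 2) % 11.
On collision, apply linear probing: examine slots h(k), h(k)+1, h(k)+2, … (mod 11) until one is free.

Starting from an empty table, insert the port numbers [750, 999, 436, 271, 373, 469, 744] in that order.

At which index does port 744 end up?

750 hashes to 6; slot 6 is free -> place at 6.
999 hashes to 9; slot 9 is free -> place at 9.
436 hashes to 5; slot 5 is free -> place at 5.
271 hashes to 5; 5,6 taken -> place at 7.
373 hashes to 0; slot 0 is free -> place at 0.
469 hashes to 5; 5,6,7 taken -> place at 8.
744 hashes to 5; 5,6,7,8,9 taken -> place at 10.
Table: [373, ∅, ∅, ∅, ∅, 436, 750, 271, 469, 999, 744]

10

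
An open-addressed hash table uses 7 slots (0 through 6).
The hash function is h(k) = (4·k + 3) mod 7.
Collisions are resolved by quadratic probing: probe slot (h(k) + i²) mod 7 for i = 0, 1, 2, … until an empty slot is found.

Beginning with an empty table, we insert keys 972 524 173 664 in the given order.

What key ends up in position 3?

664

972: h=6 => slot 6
524: h=6, probe 6,0 => slot 0
173: h=2 => slot 2
664: h=6, probe 6,0,3 => slot 3
Table: [524, —, 173, 664, —, —, 972]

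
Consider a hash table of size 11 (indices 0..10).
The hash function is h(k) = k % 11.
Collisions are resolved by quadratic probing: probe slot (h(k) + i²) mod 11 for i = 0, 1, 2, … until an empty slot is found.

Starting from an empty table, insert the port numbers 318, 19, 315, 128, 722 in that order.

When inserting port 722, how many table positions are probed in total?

Insert 318: h=10, slot 10 empty => index 10.
Insert 19: h=8, slot 8 empty => index 8.
Insert 315: h=7, slot 7 empty => index 7.
Insert 128: h=7, slots 7,8 occupied => index 0.
Insert 722: h=7, slots 7,8,0 occupied => index 5.
Table: [128, -, -, -, -, 722, -, 315, 19, -, 318]

4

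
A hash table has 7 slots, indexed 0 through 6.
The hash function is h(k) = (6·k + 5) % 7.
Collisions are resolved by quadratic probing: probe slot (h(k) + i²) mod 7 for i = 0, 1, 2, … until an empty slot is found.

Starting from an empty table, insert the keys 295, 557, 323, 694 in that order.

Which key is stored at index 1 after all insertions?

295 hashes to 4; slot 4 is free => place at 4.
557 hashes to 1; slot 1 is free => place at 1.
323 hashes to 4; 4 taken => place at 5.
694 hashes to 4; 4,5,1 taken => place at 6.
Table: [∅, 557, ∅, ∅, 295, 323, 694]

557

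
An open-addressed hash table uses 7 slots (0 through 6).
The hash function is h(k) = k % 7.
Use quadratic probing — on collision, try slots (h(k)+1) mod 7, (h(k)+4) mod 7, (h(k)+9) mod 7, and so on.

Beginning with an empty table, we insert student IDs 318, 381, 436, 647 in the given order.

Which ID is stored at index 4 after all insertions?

Insert 318: h=3, slot 3 empty → index 3.
Insert 381: h=3, slot 3 occupied → index 4.
Insert 436: h=2, slot 2 empty → index 2.
Insert 647: h=3, slots 3,4 occupied → index 0.
Table: [647, -, 436, 318, 381, -, -]

381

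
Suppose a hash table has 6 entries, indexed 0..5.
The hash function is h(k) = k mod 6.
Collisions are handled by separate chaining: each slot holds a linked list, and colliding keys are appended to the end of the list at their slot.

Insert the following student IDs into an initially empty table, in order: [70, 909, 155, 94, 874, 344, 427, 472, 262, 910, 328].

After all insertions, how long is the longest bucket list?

7

Insert 70: h=4, bucket 4 empty -> new chain.
Insert 909: h=3, bucket 3 empty -> new chain.
Insert 155: h=5, bucket 5 empty -> new chain.
Insert 94: h=4, bucket 4 nonempty -> append to chain.
Insert 874: h=4, bucket 4 nonempty -> append to chain.
Insert 344: h=2, bucket 2 empty -> new chain.
Insert 427: h=1, bucket 1 empty -> new chain.
Insert 472: h=4, bucket 4 nonempty -> append to chain.
Insert 262: h=4, bucket 4 nonempty -> append to chain.
Insert 910: h=4, bucket 4 nonempty -> append to chain.
Insert 328: h=4, bucket 4 nonempty -> append to chain.
Final buckets:
0: -
1: 427
2: 344
3: 909
4: 70 -> 94 -> 874 -> 472 -> 262 -> 910 -> 328
5: 155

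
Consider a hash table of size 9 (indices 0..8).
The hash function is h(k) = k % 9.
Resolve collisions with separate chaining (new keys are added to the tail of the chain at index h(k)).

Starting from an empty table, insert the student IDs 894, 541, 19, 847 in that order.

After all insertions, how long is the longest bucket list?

3

Insert 894: h=3, bucket 3 empty -> new chain.
Insert 541: h=1, bucket 1 empty -> new chain.
Insert 19: h=1, bucket 1 nonempty -> append to chain.
Insert 847: h=1, bucket 1 nonempty -> append to chain.
Final buckets:
0: -
1: 541 -> 19 -> 847
2: -
3: 894
4: -
5: -
6: -
7: -
8: -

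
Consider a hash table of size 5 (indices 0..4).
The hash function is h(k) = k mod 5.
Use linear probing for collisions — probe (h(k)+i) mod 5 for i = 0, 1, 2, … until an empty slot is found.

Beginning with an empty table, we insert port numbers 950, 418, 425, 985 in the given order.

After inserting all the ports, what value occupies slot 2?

985

Insert 950: h=0, slot 0 empty => index 0.
Insert 418: h=3, slot 3 empty => index 3.
Insert 425: h=0, slot 0 occupied => index 1.
Insert 985: h=0, slots 0,1 occupied => index 2.
Table: [950, 425, 985, 418, ∅]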